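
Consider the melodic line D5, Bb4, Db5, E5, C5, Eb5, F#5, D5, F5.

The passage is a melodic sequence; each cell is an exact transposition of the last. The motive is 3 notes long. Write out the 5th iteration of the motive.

A#5 F#5 A5

Unit = 3 notes; the statements start on D5, E5, F#5, moving up a 2nd each time.
Continuing the starts: G#5 → A#5.
From A#5 the exact shape gives A#5 F#5 A5.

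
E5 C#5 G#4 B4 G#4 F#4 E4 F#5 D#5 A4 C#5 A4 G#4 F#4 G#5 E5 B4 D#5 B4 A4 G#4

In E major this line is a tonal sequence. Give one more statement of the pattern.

Unit = 7 notes; the statements start on E5, F#5, G#5, moving up a 2nd each time.
From A5 the diatonic shape gives A5 F#5 C#5 E5 C#5 B4 A4.

A5 F#5 C#5 E5 C#5 B4 A4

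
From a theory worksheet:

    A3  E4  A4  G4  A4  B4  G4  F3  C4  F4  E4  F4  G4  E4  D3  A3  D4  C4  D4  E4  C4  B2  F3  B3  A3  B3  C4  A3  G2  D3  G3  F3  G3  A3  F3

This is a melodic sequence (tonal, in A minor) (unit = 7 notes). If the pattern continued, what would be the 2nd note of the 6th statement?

With 7-note cells, note 2 of each statement runs E4, C4, A3, F3, D3.
One more down a 3rd gives B2.

B2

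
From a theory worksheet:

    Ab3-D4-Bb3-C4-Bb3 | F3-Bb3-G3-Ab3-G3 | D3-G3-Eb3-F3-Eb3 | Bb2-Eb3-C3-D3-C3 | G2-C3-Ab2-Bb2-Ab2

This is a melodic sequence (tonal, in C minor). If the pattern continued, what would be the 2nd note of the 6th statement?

Grouping in 5s, the 2nd note of each cell is D4, Bb3, G3, Eb3, C3.
Each moves down a 3rd; the next is Ab2.

Ab2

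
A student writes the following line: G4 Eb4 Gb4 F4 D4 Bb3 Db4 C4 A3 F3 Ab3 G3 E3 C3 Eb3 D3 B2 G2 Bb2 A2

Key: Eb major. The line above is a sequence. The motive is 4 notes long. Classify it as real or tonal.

real

Each cell has the same semitone pattern (-4, 3, -1) — intervals are preserved exactly.
And Gb4 lies outside Eb major, so the sequence is real rather than tonal.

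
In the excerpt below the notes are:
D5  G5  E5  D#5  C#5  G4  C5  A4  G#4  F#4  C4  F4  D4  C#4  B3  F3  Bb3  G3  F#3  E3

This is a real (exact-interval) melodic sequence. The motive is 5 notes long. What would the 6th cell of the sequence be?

Eb2 Ab2 F2 E2 D2

With a 5-note motive the entries are D5, G4, C4, F3, each down a 5th from the previous.
Extending down a 5th: Bb2 → Eb2.
Statement 6 starts on Eb2 and keeps the same exact contour: Eb2 Ab2 F2 E2 D2.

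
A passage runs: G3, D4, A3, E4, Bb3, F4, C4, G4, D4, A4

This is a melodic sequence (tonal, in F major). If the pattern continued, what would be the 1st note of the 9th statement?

The unit is 2 notes. Position-1 pitches of the 5 shown cells: G3, A3, Bb3, C4, D4.
Each moves up a 2nd. Continuing: E4 → F4 → G4 → A4.

A4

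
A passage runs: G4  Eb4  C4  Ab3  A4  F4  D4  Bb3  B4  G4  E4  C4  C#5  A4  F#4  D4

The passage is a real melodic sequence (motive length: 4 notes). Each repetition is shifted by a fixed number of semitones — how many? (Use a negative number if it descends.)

Unit = 4 notes; the statements start on G4, A4, B4, C#5, moving up a 2nd each time.
G4 to A4 spans +2 semitones.

2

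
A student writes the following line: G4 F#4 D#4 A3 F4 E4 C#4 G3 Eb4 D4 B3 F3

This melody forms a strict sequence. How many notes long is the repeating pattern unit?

4

Try groups of 4 (3 cells in 12 notes):
G4 F#4 D#4 A3 | F4 E4 C#4 G3 | Eb4 D4 B3 F3
Every group is a transposition down a 2nd of the one before; no shorter unit works.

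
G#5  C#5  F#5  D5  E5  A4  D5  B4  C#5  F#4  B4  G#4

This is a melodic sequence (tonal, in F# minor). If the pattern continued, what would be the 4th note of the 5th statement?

The unit is 4 notes. Position-4 pitches of the 3 shown cells: D5, B4, G#4.
Extending down a 3rd: E4 → C#4.

C#4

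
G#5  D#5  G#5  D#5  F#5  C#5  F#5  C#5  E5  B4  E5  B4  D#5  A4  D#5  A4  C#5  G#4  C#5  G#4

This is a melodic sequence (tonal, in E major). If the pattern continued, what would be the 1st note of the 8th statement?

G#4

With 4-note cells, note 1 of each statement runs G#5, F#5, E5, D#5, C#5.
Each moves down a 2nd. Continuing: B4 → A4 → G#4.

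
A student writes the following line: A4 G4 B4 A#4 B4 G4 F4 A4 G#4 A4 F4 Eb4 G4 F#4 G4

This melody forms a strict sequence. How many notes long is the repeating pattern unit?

5

There are 15 notes; a 5-note unit gives 3 cells:
A4 G4 B4 A#4 B4 | G4 F4 A4 G#4 A4 | F4 Eb4 G4 F#4 G4
That's a consistent down a 2nd shift per cell, and no other grouping gives one.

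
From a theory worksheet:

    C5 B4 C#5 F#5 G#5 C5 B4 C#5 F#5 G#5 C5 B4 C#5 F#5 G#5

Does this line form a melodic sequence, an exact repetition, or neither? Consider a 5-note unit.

repetition

Each 5-note cell is identical (C5 B4 C#5 F#5 G#5), restated at the same pitch.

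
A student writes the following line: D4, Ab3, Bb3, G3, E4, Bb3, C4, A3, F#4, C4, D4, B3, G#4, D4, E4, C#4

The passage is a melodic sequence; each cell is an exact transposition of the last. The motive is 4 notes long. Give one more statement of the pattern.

A#4 E4 F#4 D#4

Unit = 4 notes; the statements start on D4, E4, F#4, G#4, moving up a 2nd each time.
Statement 5 starts on A#4 and keeps the same exact contour: A#4 E4 F#4 D#4.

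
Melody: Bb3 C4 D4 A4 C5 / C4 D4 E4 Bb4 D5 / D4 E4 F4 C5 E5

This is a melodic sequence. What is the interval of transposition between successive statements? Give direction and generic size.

up a 2nd

Taking 5-note groups, the heads are Bb3, C4, D4: the pattern moves up a 2nd.
From Bb3 to C4: up a 2nd.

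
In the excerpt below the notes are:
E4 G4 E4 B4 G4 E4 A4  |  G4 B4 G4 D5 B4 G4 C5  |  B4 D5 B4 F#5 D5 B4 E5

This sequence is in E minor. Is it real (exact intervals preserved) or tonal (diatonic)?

tonal

Every note is diatonic to E minor.
Cell 1 has +3 semitones from note 1 to 2, but cell 2 has +4 — the interval quality changes while the contour stays the same, which is the hallmark of a tonal sequence.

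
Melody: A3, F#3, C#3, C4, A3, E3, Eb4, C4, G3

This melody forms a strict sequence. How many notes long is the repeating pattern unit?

3

There are 9 notes; a 3-note unit gives 3 cells:
A3 F#3 C#3 | C4 A3 E3 | Eb4 C4 G3
Every group is a transposition up a 3rd of the one before; no shorter unit works.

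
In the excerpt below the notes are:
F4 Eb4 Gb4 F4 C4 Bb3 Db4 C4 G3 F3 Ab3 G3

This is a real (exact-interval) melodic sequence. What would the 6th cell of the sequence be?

With a 4-note motive the entries are F4, C4, G3, each down a 4th from the previous.
Carrying on: D3 → A2 → E2.
From E2 the exact shape gives E2 D2 F2 E2.

E2 D2 F2 E2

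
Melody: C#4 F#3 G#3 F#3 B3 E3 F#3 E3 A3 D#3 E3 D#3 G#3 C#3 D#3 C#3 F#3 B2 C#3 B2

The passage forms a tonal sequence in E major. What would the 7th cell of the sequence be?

With a 4-note motive the entries are C#4, B3, A3, G#3, F#3, each down a 2nd from the previous.
Carrying on: E3 → D#3.
So cell 7 is D#3 G#2 A2 G#2.

D#3 G#2 A2 G#2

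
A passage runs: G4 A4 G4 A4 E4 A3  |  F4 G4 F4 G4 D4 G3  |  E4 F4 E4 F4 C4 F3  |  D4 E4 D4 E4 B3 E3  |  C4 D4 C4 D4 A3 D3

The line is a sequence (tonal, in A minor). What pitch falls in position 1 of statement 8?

The unit is 6 notes. Position-1 pitches of the 5 shown cells: G4, F4, E4, D4, C4.
Carrying that down a 2nd forward: B3 → A3 → G3.

G3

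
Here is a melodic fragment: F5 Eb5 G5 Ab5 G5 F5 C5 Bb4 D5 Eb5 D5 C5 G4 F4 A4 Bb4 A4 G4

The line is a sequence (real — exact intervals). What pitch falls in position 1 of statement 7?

B2

The unit is 6 notes. Position-1 pitches of the 3 shown cells: F5, C5, G4.
Extending down a 4th: D4 → A3 → E3 → B2.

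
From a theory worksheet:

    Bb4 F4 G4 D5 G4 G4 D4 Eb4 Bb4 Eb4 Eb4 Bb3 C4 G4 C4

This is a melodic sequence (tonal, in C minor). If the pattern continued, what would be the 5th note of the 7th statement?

Bb2

Grouping in 5s, the 5th note of each cell is G4, Eb4, C4.
Each moves down a 3rd. Continuing: Ab3 → F3 → D3 → Bb2.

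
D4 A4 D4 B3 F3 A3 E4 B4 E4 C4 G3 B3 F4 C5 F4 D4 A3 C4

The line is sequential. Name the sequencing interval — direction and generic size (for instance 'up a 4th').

Unit = 6 notes; the statements start on D4, E4, F4, moving up a 2nd each time.
From D4 to E4: up a 2nd.

up a 2nd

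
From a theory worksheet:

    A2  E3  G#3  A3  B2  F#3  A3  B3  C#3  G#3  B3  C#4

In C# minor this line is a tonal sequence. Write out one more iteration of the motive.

Taking 4-note groups, the heads are A2, B2, C#3: the pattern moves up a 2nd.
So cell 4 is D#3 A3 C#4 D#4.

D#3 A3 C#4 D#4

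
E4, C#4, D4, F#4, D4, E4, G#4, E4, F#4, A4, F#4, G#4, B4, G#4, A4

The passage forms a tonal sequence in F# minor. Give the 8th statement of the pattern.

E5 C#5 D5

The 3-note cells begin on E4, F#4, G#4, A4, B4 — each up a 2nd from the last.
Continuing the starts: C#5 → D5 → E5.
From E5 the diatonic shape gives E5 C#5 D5.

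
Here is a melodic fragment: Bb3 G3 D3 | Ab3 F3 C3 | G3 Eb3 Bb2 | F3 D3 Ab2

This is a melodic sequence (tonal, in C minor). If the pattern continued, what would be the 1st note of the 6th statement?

The unit is 3 notes. Position-1 pitches of the 4 shown cells: Bb3, Ab3, G3, F3.
Each moves down a 2nd. Continuing: Eb3 → D3.

D3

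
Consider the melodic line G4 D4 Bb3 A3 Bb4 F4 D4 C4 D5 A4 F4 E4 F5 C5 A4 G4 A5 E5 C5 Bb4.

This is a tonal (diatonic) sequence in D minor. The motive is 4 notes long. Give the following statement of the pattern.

Unit = 4 notes; the statements start on G4, Bb4, D5, F5, A5, moving up a 3rd each time.
Statement 6 starts on C6 and keeps the same diatonic contour: C6 G5 E5 D5.

C6 G5 E5 D5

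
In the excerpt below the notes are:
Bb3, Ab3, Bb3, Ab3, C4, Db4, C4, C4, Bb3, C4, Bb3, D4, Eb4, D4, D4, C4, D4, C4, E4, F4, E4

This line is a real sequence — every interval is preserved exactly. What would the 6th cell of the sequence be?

The 7-note cells begin on Bb3, C4, D4 — each up a 2nd from the last.
Extending up a 2nd: E4 → F#4 → G#4.
So cell 6 is G#4 F#4 G#4 F#4 A#4 B4 A#4.

G#4 F#4 G#4 F#4 A#4 B4 A#4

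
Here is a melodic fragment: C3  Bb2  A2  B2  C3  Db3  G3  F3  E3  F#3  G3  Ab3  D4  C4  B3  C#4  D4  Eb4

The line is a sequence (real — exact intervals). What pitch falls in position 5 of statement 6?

The unit is 6 notes. Position-5 pitches of the 3 shown cells: C3, G3, D4.
Extending up a 5th: A4 → E5 → B5.

B5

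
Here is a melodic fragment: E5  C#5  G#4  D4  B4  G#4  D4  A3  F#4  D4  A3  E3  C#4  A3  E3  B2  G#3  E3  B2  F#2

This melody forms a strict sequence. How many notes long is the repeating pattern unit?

4

Try groups of 4 (5 cells in 20 notes):
E5 C#5 G#4 D4 | B4 G#4 D4 A3 | F#4 D4 A3 E3 | C#4 A3 E3 B2 | G#3 E3 B2 F#2
Each cell is the previous one down a 4th — so the unit is 4 notes.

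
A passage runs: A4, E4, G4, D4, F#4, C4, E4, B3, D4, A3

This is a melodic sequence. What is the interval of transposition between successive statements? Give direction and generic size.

The 2-note cells begin on A4, G4, F#4, E4, D4 — each down a 2nd from the last.
From A4 to G4: down a 2nd.

down a 2nd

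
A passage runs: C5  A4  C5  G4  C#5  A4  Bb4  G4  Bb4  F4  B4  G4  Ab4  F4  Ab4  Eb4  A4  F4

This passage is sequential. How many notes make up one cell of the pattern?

6

There are 18 notes; a 6-note unit gives 3 cells:
C5 A4 C5 G4 C#5 A4 | Bb4 G4 Bb4 F4 B4 G4 | Ab4 F4 Ab4 Eb4 A4 F4
Every group is a transposition down a 2nd of the one before; no shorter unit works.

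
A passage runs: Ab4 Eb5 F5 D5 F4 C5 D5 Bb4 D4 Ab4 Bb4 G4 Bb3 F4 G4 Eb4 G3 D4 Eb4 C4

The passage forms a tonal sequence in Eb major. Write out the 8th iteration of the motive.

Ab2 Eb3 F3 D3

The 4-note cells begin on Ab4, F4, D4, Bb3, G3 — each down a 3rd from the last.
Extending down a 3rd: Eb3 → C3 → Ab2.
From Ab2 the diatonic shape gives Ab2 Eb3 F3 D3.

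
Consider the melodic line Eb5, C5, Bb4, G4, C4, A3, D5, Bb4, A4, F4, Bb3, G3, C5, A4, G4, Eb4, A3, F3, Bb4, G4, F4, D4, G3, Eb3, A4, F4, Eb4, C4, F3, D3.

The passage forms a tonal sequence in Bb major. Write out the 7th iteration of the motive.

The 6-note cells begin on Eb5, D5, C5, Bb4, A4 — each down a 2nd from the last.
Continuing the starts: G4 → F4.
From F4 the diatonic shape gives F4 D4 C4 A3 D3 Bb2.

F4 D4 C4 A3 D3 Bb2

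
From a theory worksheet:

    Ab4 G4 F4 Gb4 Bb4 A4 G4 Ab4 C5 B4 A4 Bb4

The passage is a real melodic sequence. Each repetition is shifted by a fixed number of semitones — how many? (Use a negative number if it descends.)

2

With a 4-note motive the entries are Ab4, Bb4, C5, each up a 2nd from the previous.
Ab4→Bb4 is 70 − 68 = 2 semitones.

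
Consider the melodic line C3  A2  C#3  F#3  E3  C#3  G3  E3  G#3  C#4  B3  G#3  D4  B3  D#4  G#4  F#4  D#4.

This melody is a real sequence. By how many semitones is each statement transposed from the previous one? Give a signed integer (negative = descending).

7

The 6-note cells begin on C3, G3, D4 — each up a 5th from the last.
C3 to G3 spans +7 semitones.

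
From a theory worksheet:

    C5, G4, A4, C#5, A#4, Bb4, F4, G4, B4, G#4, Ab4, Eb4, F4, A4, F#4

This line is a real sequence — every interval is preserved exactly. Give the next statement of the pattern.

Gb4 Db4 Eb4 G4 E4

Taking 5-note groups, the heads are C5, Bb4, Ab4: the pattern moves down a 2nd.
So cell 4 is Gb4 Db4 Eb4 G4 E4.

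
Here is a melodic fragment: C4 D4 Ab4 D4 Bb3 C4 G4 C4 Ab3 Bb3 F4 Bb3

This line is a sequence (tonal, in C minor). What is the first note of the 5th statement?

With a 4-note motive the entries are C4, Bb3, Ab3, each down a 2nd from the previous.
Continuing: G3 → F3. Statement 5 starts on F3.

F3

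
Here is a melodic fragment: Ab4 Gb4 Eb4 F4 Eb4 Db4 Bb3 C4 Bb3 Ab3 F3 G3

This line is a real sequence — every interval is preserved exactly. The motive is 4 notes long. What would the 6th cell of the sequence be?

G2 F2 D2 E2

Taking 4-note groups, the heads are Ab4, Eb4, Bb3: the pattern moves down a 4th.
Continuing the starts: F3 → C3 → G2.
From G2 the exact shape gives G2 F2 D2 E2.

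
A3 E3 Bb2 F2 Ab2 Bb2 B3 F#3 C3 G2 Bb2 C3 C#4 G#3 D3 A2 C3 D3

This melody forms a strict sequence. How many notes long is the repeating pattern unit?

6

18 notes total. Splitting into 3 groups of 6:
A3 E3 Bb2 F2 Ab2 Bb2 | B3 F#3 C3 G2 Bb2 C3 | C#4 G#3 D3 A2 C3 D3
Every group is a transposition up a 2nd of the one before; no shorter unit works.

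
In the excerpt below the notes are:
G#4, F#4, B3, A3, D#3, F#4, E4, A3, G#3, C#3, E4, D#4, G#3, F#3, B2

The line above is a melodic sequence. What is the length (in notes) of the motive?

15 notes total. Splitting into 3 groups of 5:
G#4 F#4 B3 A3 D#3 | F#4 E4 A3 G#3 C#3 | E4 D#4 G#3 F#3 B2
Each cell is the previous one down a 2nd — so the unit is 5 notes.

5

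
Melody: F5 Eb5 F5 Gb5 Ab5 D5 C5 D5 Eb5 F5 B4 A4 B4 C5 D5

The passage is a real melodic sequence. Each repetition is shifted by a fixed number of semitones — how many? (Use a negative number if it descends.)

-3

Taking 5-note groups, the heads are F5, D5, B4: the pattern moves down a 3rd.
Counting half-steps from F5 to D5: -3.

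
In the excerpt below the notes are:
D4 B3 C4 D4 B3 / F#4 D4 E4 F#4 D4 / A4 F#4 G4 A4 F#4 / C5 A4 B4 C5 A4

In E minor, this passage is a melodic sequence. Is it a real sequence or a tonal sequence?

Every note is diatonic to E minor.
Cell 1 has -3 semitones from note 1 to 2, but cell 2 has -4 — the interval quality changes while the contour stays the same, which is the hallmark of a tonal sequence.

tonal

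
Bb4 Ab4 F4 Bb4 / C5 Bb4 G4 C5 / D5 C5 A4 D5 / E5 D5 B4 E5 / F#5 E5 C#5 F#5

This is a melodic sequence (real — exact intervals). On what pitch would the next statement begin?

With a 4-note motive the entries are Bb4, C5, D5, E5, F#5, each up a 2nd from the previous.
The next head, up a 2nd from F#5, is G#5.

G#5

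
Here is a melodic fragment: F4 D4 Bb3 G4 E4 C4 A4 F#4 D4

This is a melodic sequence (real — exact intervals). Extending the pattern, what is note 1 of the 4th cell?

B4

Grouping in 3s, the 1st note of each cell is F4, G4, A4.
One more up a 2nd gives B4.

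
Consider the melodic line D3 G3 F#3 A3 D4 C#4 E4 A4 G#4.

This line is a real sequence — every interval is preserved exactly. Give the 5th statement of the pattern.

F#5 B5 A#5

Unit = 3 notes; the statements start on D3, A3, E4, moving up a 5th each time.
Continuing the starts: B4 → F#5.
From F#5 the exact shape gives F#5 B5 A#5.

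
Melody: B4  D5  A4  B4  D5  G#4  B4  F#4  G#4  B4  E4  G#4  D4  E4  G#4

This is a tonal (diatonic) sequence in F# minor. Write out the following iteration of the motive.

C#4 E4 B3 C#4 E4

Unit = 5 notes; the statements start on B4, G#4, E4, moving down a 3rd each time.
From C#4 the diatonic shape gives C#4 E4 B3 C#4 E4.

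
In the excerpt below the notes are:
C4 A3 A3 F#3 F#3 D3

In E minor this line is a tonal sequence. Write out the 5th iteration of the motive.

With a 2-note motive the entries are C4, A3, F#3, each down a 3rd from the previous.
Carrying on: D3 → B2.
Statement 5 starts on B2 and keeps the same diatonic contour: B2 G2.

B2 G2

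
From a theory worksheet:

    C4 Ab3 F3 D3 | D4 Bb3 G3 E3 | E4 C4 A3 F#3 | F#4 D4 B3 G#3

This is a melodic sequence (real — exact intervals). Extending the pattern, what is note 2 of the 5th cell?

Grouping in 4s, the 2nd note of each cell is Ab3, Bb3, C4, D4.
From D4, up a 2nd gives E4.

E4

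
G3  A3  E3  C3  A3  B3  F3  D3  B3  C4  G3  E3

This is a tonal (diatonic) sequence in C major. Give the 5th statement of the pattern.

D4 E4 B3 G3

The 4-note cells begin on G3, A3, B3 — each up a 2nd from the last.
Continuing the starts: C4 → D4.
So cell 5 is D4 E4 B3 G3.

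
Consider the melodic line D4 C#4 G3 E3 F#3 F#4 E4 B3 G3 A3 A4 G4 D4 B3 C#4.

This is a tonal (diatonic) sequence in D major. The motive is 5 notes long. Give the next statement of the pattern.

With a 5-note motive the entries are D4, F#4, A4, each up a 3rd from the previous.
From C#5 the diatonic shape gives C#5 B4 F#4 D4 E4.

C#5 B4 F#4 D4 E4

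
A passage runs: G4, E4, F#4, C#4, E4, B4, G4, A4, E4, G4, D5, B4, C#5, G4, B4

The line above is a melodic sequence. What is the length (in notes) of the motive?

5

15 notes total. Splitting into 3 groups of 5:
G4 E4 F#4 C#4 E4 | B4 G4 A4 E4 G4 | D5 B4 C#5 G4 B4
Every group is a transposition up a 3rd of the one before; no shorter unit works.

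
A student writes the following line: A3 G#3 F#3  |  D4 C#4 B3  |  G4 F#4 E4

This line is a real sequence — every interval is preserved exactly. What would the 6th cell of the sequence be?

Unit = 3 notes; the statements start on A3, D4, G4, moving up a 4th each time.
Extending up a 4th: C5 → F5 → Bb5.
Statement 6 starts on Bb5 and keeps the same exact contour: Bb5 A5 G5.

Bb5 A5 G5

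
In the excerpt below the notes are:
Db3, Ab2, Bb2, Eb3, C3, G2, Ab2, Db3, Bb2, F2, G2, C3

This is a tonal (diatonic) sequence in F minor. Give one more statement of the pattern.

Ab2 Eb2 F2 Bb2

Unit = 4 notes; the statements start on Db3, C3, Bb2, moving down a 2nd each time.
Statement 4 starts on Ab2 and keeps the same diatonic contour: Ab2 Eb2 F2 Bb2.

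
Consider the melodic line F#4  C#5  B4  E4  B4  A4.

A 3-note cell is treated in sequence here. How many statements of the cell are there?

6 notes in groups of 3 gives 6/3 = 2 statements.
Starts: F#4, E4 — each down a 2nd.

2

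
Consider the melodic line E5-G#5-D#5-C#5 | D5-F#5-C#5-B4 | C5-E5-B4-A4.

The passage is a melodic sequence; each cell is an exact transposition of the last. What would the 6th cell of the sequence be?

Gb4 Bb4 F4 Eb4

The 4-note cells begin on E5, D5, C5 — each down a 2nd from the last.
Extending down a 2nd: Bb4 → Ab4 → Gb4.
So cell 6 is Gb4 Bb4 F4 Eb4.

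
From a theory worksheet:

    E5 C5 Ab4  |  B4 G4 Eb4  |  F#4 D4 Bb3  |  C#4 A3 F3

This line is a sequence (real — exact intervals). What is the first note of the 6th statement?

D#3

Taking 3-note groups, the heads are E5, B4, F#4, C#4: the pattern moves down a 4th.
Continuing: G#3 → D#3. Statement 6 starts on D#3.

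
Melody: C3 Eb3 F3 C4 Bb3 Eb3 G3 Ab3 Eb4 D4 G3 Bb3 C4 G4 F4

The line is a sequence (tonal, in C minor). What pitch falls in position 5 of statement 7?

Grouping in 5s, the 5th note of each cell is Bb3, D4, F4.
Extending up a 3rd: Ab4 → C5 → Eb5 → G5.

G5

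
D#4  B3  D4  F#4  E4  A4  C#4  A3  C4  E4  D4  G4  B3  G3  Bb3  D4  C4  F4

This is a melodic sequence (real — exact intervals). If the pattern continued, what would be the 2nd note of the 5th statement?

The unit is 6 notes. Position-2 pitches of the 3 shown cells: B3, A3, G3.
Extending down a 2nd: F3 → Eb3.

Eb3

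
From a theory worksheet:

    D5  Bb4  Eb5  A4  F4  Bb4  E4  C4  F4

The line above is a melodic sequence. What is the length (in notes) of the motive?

There are 9 notes; a 3-note unit gives 3 cells:
D5 Bb4 Eb5 | A4 F4 Bb4 | E4 C4 F4
Each cell is the previous one down a 4th — so the unit is 3 notes.

3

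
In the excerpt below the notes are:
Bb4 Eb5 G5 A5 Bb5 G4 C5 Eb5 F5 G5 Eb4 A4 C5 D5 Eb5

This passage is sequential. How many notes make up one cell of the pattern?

Try groups of 5 (3 cells in 15 notes):
Bb4 Eb5 G5 A5 Bb5 | G4 C5 Eb5 F5 G5 | Eb4 A4 C5 D5 Eb5
That's a consistent down a 3rd shift per cell, and no other grouping gives one.

5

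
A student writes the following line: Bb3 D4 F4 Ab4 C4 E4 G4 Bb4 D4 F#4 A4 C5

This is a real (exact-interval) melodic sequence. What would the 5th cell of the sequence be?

F#4 A#4 C#5 E5

With a 4-note motive the entries are Bb3, C4, D4, each up a 2nd from the previous.
Extending up a 2nd: E4 → F#4.
So cell 5 is F#4 A#4 C#5 E5.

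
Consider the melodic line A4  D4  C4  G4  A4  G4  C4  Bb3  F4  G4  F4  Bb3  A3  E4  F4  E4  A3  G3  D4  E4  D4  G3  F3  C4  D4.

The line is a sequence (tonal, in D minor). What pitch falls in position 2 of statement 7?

E3

With 5-note cells, note 2 of each statement runs D4, C4, Bb3, A3, G3.
Carrying that down a 2nd forward: F3 → E3.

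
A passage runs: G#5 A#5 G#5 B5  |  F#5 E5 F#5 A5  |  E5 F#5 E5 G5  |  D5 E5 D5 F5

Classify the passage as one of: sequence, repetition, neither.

neither

Note 2 of cell 2 is E5; if this were a sequence it would be G#5. No unit length gives a consistent transposition pattern.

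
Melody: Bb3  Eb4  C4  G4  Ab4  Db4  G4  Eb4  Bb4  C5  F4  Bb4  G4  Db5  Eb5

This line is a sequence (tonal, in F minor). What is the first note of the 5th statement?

With a 5-note motive the entries are Bb3, Db4, F4, each up a 3rd from the previous.
Continuing: Ab4 → C5. Statement 5 starts on C5.

C5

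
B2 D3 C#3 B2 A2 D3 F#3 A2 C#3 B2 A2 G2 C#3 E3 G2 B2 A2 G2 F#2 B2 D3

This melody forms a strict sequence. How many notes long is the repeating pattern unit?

7

There are 21 notes; a 7-note unit gives 3 cells:
B2 D3 C#3 B2 A2 D3 F#3 | A2 C#3 B2 A2 G2 C#3 E3 | G2 B2 A2 G2 F#2 B2 D3
Every group is a transposition down a 2nd of the one before; no shorter unit works.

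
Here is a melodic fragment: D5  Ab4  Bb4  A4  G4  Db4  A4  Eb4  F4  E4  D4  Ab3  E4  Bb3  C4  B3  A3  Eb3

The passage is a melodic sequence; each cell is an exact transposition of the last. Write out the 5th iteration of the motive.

Taking 6-note groups, the heads are D5, A4, E4: the pattern moves down a 4th.
Carrying on: B3 → F#3.
Statement 5 starts on F#3 and keeps the same exact contour: F#3 C3 D3 C#3 B2 F2.

F#3 C3 D3 C#3 B2 F2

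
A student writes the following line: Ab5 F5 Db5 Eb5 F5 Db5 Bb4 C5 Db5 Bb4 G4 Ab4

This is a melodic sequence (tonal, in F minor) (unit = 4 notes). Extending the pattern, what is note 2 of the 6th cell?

C4

The unit is 4 notes. Position-2 pitches of the 3 shown cells: F5, Db5, Bb4.
Extending down a 3rd: G4 → Eb4 → C4.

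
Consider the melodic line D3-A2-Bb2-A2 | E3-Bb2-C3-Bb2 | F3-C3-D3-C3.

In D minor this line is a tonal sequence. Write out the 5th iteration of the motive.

The 4-note cells begin on D3, E3, F3 — each up a 2nd from the last.
Carrying on: G3 → A3.
Statement 5 starts on A3 and keeps the same diatonic contour: A3 E3 F3 E3.

A3 E3 F3 E3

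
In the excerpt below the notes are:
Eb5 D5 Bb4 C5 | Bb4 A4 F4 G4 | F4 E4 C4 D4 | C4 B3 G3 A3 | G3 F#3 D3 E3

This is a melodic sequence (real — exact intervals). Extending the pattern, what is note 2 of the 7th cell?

G#2

Grouping in 4s, the 2nd note of each cell is D5, A4, E4, B3, F#3.
Each moves down a 4th. Continuing: C#3 → G#2.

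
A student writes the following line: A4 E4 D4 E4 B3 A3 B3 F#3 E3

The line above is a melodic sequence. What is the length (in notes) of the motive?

9 notes total. Splitting into 3 groups of 3:
A4 E4 D4 | E4 B3 A3 | B3 F#3 E3
That's a consistent down a 4th shift per cell, and no other grouping gives one.

3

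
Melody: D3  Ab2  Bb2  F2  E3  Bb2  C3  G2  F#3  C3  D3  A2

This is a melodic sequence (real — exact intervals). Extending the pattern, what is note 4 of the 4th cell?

B2

Grouping in 4s, the 4th note of each cell is F2, G2, A2.
From A2, up a 2nd gives B2.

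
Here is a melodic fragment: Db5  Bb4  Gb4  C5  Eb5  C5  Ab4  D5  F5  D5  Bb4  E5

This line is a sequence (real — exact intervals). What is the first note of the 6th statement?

The 4-note cells begin on Db5, Eb5, F5 — each up a 2nd from the last.
Continuing: G5 → A5 → B5. Statement 6 starts on B5.

B5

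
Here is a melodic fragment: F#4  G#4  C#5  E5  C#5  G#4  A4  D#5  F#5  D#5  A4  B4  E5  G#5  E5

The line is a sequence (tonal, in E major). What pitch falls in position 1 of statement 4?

B4

The unit is 5 notes. Position-1 pitches of the 3 shown cells: F#4, G#4, A4.
From A4, up a 2nd gives B4.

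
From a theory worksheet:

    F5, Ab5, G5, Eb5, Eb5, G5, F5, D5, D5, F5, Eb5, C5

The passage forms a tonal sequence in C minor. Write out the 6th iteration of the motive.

Ab4 C5 Bb4 G4

The 4-note cells begin on F5, Eb5, D5 — each down a 2nd from the last.
Extending down a 2nd: C5 → Bb4 → Ab4.
So cell 6 is Ab4 C5 Bb4 G4.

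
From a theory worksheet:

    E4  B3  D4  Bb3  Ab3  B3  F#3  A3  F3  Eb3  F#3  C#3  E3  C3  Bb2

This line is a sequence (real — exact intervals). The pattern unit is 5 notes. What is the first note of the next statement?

With a 5-note motive the entries are E4, B3, F#3, each down a 4th from the previous.
One more step down a 4th gives C#3.

C#3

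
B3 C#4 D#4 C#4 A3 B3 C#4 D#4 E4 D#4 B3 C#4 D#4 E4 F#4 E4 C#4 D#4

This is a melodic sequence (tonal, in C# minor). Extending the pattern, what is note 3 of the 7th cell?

C#5

The unit is 6 notes. Position-3 pitches of the 3 shown cells: D#4, E4, F#4.
Each moves up a 2nd. Continuing: G#4 → A4 → B4 → C#5.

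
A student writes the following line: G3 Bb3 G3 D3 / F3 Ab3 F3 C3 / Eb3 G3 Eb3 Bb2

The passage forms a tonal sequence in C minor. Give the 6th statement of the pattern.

Bb2 D3 Bb2 F2

With a 4-note motive the entries are G3, F3, Eb3, each down a 2nd from the previous.
Extending down a 2nd: D3 → C3 → Bb2.
So cell 6 is Bb2 D3 Bb2 F2.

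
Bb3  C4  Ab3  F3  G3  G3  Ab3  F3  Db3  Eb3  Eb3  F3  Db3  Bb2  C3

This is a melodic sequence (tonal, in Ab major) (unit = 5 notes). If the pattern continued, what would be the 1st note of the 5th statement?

The unit is 5 notes. Position-1 pitches of the 3 shown cells: Bb3, G3, Eb3.
Extending down a 3rd: C3 → Ab2.

Ab2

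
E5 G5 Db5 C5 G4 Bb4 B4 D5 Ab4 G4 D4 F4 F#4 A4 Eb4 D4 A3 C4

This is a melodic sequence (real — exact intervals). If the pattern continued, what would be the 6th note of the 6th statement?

A2

The unit is 6 notes. Position-6 pitches of the 3 shown cells: Bb4, F4, C4.
Each moves down a 4th. Continuing: G3 → D3 → A2.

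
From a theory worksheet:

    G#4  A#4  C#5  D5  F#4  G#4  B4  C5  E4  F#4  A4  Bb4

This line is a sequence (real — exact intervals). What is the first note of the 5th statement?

With a 4-note motive the entries are G#4, F#4, E4, each down a 2nd from the previous.
Extending the heads down a 2nd: D4 → C4.

C4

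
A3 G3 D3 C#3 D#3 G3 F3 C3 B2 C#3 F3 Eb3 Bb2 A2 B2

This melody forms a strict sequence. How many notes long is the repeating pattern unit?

5

Try groups of 5 (3 cells in 15 notes):
A3 G3 D3 C#3 D#3 | G3 F3 C3 B2 C#3 | F3 Eb3 Bb2 A2 B2
Every group is a transposition down a 2nd of the one before; no shorter unit works.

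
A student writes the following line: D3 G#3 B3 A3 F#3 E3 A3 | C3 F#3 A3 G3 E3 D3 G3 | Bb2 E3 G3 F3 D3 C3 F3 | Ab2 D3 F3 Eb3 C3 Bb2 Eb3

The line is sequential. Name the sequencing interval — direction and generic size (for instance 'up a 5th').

down a 2nd

Unit = 7 notes; the statements start on D3, C3, Bb2, Ab2, moving down a 2nd each time.
From D3 to C3: down a 2nd.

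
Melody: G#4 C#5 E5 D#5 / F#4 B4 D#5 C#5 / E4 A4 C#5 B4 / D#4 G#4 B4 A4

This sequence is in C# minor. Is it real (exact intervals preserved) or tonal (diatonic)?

tonal

Every note is diatonic to C# minor.
Cell 1 has +3 semitones from note 2 to 3, but cell 2 has +4 — the interval quality changes while the contour stays the same, which is the hallmark of a tonal sequence.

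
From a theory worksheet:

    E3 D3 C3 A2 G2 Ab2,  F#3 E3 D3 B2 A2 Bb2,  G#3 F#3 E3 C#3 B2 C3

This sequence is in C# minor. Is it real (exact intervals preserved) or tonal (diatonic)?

Each cell has the same semitone pattern (-2, -2, -3, -2, 1) — intervals are preserved exactly.
And D3 lies outside C# minor, so the sequence is real rather than tonal.

real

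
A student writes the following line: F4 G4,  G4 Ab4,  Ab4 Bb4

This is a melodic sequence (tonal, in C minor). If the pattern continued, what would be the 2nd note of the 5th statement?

Grouping in 2s, the 2nd note of each cell is G4, Ab4, Bb4.
Extending up a 2nd: C5 → D5.

D5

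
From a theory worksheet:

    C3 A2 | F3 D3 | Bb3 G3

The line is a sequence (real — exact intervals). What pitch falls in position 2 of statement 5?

Grouping in 2s, the 2nd note of each cell is A2, D3, G3.
Extending up a 4th: C4 → F4.

F4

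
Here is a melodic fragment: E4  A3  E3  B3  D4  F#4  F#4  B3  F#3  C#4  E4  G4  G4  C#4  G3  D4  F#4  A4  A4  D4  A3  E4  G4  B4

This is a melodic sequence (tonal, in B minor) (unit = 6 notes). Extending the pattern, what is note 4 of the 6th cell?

G4

With 6-note cells, note 4 of each statement runs B3, C#4, D4, E4.
Each moves up a 2nd. Continuing: F#4 → G4.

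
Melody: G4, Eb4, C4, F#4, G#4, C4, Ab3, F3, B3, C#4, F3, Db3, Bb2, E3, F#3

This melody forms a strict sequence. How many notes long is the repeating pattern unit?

There are 15 notes; a 5-note unit gives 3 cells:
G4 Eb4 C4 F#4 G#4 | C4 Ab3 F3 B3 C#4 | F3 Db3 Bb2 E3 F#3
Every group is a transposition down a 5th of the one before; no shorter unit works.

5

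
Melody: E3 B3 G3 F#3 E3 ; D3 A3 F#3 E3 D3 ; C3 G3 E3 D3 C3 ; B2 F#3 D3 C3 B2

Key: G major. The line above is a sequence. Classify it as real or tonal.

Every note is diatonic to G major.
Cell 1 has -4 semitones from note 2 to 3, but cell 2 has -3 — the interval quality changes while the contour stays the same, which is the hallmark of a tonal sequence.

tonal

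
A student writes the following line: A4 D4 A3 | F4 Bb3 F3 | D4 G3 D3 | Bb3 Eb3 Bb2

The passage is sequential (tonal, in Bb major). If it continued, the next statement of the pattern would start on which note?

Unit = 3 notes; the statements start on A4, F4, D4, Bb3, moving down a 3rd each time.
The next head, down a 3rd from Bb3, is G3.

G3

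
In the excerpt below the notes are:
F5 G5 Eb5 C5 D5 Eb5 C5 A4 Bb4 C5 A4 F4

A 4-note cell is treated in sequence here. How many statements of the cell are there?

3

12 notes in groups of 4 gives 12/4 = 3 statements.
Starts: F5, D5, Bb4 — each down a 3rd.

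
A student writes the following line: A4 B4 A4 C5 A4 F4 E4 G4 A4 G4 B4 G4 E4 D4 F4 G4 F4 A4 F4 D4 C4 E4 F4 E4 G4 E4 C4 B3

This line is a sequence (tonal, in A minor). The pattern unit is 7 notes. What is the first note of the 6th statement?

C4

Taking 7-note groups, the heads are A4, G4, F4, E4: the pattern moves down a 2nd.
Extending the heads down a 2nd: D4 → C4.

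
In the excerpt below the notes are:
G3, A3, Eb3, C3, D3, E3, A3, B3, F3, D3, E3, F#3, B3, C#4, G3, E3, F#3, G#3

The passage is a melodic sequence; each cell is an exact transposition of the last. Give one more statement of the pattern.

Taking 6-note groups, the heads are G3, A3, B3: the pattern moves up a 2nd.
Statement 4 starts on C#4 and keeps the same exact contour: C#4 D#4 A3 F#3 G#3 A#3.

C#4 D#4 A3 F#3 G#3 A#3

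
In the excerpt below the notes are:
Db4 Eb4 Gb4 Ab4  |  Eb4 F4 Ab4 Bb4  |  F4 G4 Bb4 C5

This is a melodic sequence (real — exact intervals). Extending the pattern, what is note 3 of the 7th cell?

The unit is 4 notes. Position-3 pitches of the 3 shown cells: Gb4, Ab4, Bb4.
Extending up a 2nd: C5 → D5 → E5 → F#5.

F#5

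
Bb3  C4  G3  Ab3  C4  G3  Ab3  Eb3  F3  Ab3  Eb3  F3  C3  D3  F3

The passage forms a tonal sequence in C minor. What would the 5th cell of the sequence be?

Taking 5-note groups, the heads are Bb3, G3, Eb3: the pattern moves down a 3rd.
Continuing the starts: C3 → Ab2.
From Ab2 the diatonic shape gives Ab2 Bb2 F2 G2 Bb2.

Ab2 Bb2 F2 G2 Bb2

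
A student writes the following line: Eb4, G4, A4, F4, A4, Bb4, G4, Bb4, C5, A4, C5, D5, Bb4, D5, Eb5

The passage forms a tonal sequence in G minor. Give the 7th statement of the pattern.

Unit = 3 notes; the statements start on Eb4, F4, G4, A4, Bb4, moving up a 2nd each time.
Extending up a 2nd: C5 → D5.
From D5 the diatonic shape gives D5 F5 G5.

D5 F5 G5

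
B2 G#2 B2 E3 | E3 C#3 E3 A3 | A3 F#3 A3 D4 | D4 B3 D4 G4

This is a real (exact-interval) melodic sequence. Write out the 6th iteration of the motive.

Taking 4-note groups, the heads are B2, E3, A3, D4: the pattern moves up a 4th.
Continuing the starts: G4 → C5.
Statement 6 starts on C5 and keeps the same exact contour: C5 A4 C5 F5.

C5 A4 C5 F5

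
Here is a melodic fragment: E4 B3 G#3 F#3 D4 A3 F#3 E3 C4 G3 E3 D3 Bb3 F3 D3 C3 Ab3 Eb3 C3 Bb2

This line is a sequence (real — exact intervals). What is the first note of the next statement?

Unit = 4 notes; the statements start on E4, D4, C4, Bb3, Ab3, moving down a 2nd each time.
One more step down a 2nd gives Gb3.

Gb3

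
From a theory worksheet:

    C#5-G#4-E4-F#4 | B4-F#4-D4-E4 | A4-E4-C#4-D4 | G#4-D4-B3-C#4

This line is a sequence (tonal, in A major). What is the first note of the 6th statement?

E4

With a 4-note motive the entries are C#5, B4, A4, G#4, each down a 2nd from the previous.
Continuing: F#4 → E4. Statement 6 starts on E4.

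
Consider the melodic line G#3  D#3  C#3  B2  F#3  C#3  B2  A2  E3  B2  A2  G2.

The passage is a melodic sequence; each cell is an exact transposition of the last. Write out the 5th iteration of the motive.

Unit = 4 notes; the statements start on G#3, F#3, E3, moving down a 2nd each time.
Continuing the starts: D3 → C3.
So cell 5 is C3 G2 F2 Eb2.

C3 G2 F2 Eb2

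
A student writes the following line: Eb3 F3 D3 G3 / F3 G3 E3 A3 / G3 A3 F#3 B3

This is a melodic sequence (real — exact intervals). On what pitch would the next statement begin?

A3

Unit = 4 notes; the statements start on Eb3, F3, G3, moving up a 2nd each time.
The next head, up a 2nd from G3, is A3.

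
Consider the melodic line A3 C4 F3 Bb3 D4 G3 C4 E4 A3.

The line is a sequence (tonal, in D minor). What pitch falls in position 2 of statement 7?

With 3-note cells, note 2 of each statement runs C4, D4, E4.
Extending up a 2nd: F4 → G4 → A4 → Bb4.

Bb4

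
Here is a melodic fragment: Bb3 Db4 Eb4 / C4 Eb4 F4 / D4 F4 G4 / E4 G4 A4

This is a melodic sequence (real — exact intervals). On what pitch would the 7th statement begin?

Unit = 3 notes; the statements start on Bb3, C4, D4, E4, moving up a 2nd each time.
Extending the heads up a 2nd: F#4 → G#4 → A#4.

A#4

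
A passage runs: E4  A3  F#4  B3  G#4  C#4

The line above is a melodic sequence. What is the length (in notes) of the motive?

2

Try groups of 2 (3 cells in 6 notes):
E4 A3 | F#4 B3 | G#4 C#4
That's a consistent up a 2nd shift per cell, and no other grouping gives one.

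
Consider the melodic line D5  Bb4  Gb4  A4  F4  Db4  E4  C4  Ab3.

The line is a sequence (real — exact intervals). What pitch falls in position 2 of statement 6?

A2

The unit is 3 notes. Position-2 pitches of the 3 shown cells: Bb4, F4, C4.
Each moves down a 4th. Continuing: G3 → D3 → A2.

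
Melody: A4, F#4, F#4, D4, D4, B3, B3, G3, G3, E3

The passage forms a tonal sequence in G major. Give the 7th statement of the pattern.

The 2-note cells begin on A4, F#4, D4, B3, G3 — each down a 3rd from the last.
Extending down a 3rd: E3 → C3.
Statement 7 starts on C3 and keeps the same diatonic contour: C3 A2.

C3 A2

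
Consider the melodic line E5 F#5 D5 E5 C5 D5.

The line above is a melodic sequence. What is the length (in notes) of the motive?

6 notes total. Splitting into 3 groups of 2:
E5 F#5 | D5 E5 | C5 D5
That's a consistent down a 2nd shift per cell, and no other grouping gives one.

2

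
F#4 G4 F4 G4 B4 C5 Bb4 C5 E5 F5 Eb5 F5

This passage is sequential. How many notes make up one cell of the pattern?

Try groups of 4 (3 cells in 12 notes):
F#4 G4 F4 G4 | B4 C5 Bb4 C5 | E5 F5 Eb5 F5
That's a consistent up a 4th shift per cell, and no other grouping gives one.

4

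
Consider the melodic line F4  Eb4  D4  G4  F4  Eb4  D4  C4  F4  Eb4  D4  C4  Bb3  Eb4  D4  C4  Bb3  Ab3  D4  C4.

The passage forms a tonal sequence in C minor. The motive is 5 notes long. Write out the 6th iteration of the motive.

Unit = 5 notes; the statements start on F4, Eb4, D4, C4, moving down a 2nd each time.
Continuing the starts: Bb3 → Ab3.
So cell 6 is Ab3 G3 F3 Bb3 Ab3.

Ab3 G3 F3 Bb3 Ab3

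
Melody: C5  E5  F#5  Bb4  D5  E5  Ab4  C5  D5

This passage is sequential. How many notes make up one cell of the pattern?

3

Try groups of 3 (3 cells in 9 notes):
C5 E5 F#5 | Bb4 D5 E5 | Ab4 C5 D5
That's a consistent down a 2nd shift per cell, and no other grouping gives one.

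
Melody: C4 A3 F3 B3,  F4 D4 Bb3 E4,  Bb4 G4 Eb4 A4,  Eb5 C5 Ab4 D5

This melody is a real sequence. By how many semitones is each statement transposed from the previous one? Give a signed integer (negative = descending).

5

Taking 4-note groups, the heads are C4, F4, Bb4, Eb5: the pattern moves up a 4th.
C4 to F4 spans +5 semitones.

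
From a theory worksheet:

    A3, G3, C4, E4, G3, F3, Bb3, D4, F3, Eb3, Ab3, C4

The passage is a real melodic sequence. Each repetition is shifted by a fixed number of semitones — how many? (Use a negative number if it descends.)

-2

Unit = 4 notes; the statements start on A3, G3, F3, moving down a 2nd each time.
A3 to G3 spans -2 semitones.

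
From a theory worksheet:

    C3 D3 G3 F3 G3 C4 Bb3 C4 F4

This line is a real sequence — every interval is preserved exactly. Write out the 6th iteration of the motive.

Db5 Eb5 Ab5

The 3-note cells begin on C3, F3, Bb3 — each up a 4th from the last.
Extending up a 4th: Eb4 → Ab4 → Db5.
Statement 6 starts on Db5 and keeps the same exact contour: Db5 Eb5 Ab5.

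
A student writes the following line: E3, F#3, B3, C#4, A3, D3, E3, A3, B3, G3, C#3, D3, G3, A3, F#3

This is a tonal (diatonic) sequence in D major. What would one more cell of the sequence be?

B2 C#3 F#3 G3 E3

Taking 5-note groups, the heads are E3, D3, C#3: the pattern moves down a 2nd.
So cell 4 is B2 C#3 F#3 G3 E3.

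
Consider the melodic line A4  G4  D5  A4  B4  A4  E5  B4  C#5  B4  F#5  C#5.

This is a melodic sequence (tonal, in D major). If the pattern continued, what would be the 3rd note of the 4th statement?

With 4-note cells, note 3 of each statement runs D5, E5, F#5.
Each moves up a 2nd; the next is G5.

G5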